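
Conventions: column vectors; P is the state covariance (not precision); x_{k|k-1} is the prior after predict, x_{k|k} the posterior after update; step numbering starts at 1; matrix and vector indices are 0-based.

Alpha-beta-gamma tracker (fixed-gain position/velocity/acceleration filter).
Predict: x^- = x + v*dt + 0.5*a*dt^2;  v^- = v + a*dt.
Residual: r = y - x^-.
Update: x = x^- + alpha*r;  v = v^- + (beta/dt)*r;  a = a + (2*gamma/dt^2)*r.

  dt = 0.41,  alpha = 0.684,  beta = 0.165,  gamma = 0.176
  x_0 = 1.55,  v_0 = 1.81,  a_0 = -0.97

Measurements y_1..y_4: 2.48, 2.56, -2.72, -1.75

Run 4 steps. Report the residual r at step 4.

resid = 0.9558

step 1: x_pred=2.2106  r=0.2694  x^+=2.3949  v^+=1.5207  a^+=-0.4058
step 2: x_pred=2.9843  r=-0.4243  x^+=2.6941  v^+=1.1836  a^+=-1.2942
step 3: x_pred=3.0706  r=-5.7906  x^+=-0.8902  v^+=-1.6774  a^+=-13.4196
step 4: x_pred=-2.7058  r=0.9558  x^+=-2.0520  v^+=-6.7947  a^+=-11.4181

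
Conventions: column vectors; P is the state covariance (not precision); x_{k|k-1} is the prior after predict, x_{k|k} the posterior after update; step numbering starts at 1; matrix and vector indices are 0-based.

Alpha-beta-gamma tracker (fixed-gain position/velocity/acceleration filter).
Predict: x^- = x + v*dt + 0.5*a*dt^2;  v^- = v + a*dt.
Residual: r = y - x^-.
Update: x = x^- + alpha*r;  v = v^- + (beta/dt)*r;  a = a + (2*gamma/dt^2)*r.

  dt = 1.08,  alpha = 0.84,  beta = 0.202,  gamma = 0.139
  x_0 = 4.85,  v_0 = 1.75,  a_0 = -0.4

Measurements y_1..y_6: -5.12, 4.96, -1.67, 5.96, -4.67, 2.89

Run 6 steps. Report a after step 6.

a_post = 1.9056

step 1: x_pred=6.5067  r=-11.6267  x^+=-3.2597  v^+=-0.8566  a^+=-3.1711
step 2: x_pred=-6.0343  r=10.9943  x^+=3.2009  v^+=-2.2251  a^+=-0.5507
step 3: x_pred=0.4766  r=-2.1466  x^+=-1.3265  v^+=-3.2214  a^+=-1.0624
step 4: x_pred=-5.4252  r=11.3852  x^+=4.1384  v^+=-2.2393  a^+=1.6512
step 5: x_pred=2.6829  r=-7.3529  x^+=-3.4935  v^+=-1.8313  a^+=-0.1013
step 6: x_pred=-5.5304  r=8.4204  x^+=1.5427  v^+=-0.3658  a^+=1.9056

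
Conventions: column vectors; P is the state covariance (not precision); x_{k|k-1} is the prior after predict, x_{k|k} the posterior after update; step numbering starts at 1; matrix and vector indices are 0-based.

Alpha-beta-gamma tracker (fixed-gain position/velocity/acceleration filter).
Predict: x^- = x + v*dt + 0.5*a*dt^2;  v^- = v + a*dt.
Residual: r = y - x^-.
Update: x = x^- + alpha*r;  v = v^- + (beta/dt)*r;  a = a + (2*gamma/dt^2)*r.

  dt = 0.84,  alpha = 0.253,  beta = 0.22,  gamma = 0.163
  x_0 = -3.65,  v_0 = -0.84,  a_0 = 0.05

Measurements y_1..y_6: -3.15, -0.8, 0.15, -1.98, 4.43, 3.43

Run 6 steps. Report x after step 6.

step 1: x_pred=-4.3380  r=1.1880  x^+=-4.0374  v^+=-0.4869  a^+=0.5989
step 2: x_pred=-4.2351  r=3.4351  x^+=-3.3660  v^+=0.9158  a^+=2.1859
step 3: x_pred=-1.8255  r=1.9755  x^+=-1.3257  v^+=3.2694  a^+=3.0987
step 4: x_pred=2.5138  r=-4.4938  x^+=1.3769  v^+=4.6953  a^+=1.0224
step 5: x_pred=5.6817  r=-1.2517  x^+=5.3650  v^+=5.2264  a^+=0.4441
step 6: x_pred=9.9118  r=-6.4818  x^+=8.2719  v^+=3.9018  a^+=-2.5506

x_post = 8.2719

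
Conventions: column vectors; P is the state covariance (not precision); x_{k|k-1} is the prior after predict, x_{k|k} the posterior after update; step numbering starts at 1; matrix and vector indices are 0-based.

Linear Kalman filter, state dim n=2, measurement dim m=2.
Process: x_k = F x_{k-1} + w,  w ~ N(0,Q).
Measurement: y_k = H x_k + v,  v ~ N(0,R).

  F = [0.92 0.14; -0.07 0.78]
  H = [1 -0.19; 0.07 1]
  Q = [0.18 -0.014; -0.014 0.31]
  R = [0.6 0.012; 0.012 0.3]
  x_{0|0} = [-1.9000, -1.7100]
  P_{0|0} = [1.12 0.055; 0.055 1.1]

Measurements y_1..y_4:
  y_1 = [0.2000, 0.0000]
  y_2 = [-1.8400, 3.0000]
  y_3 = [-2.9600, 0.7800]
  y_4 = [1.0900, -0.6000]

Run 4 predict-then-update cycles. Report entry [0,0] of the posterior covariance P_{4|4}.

P_post[0,0] = 0.2373

step 1: x^-=[-1.9874, -1.2008]  P^-=[1.1637 0.0729; 0.0729 0.9787]  S=[1.7713 -0.0205; -0.0205 1.2946]  K=[0.6506 0.1296; -0.0550 0.7591]  nu=[1.9592, 1.3399]  x^+=[-0.5390, -0.2915]  P^+=[0.3956 0.0190; 0.0190 0.2257]
step 2: x^-=[-0.5367, -0.1896]  P^-=[0.5241 -0.0014; -0.0014 0.4472]  S=[1.1408 -0.0376; -0.0376 0.7496]  K=[0.4620 0.0703; -0.0561 0.5937]  nu=[-1.3393, 3.2272]  x^+=[-0.9286, 1.8014]  P^+=[0.2794 0.0071; 0.0071 0.1769]
step 3: x^-=[-0.6021, 1.4701]  P^-=[0.4218 -0.0077; -0.0077 0.4182]  S=[1.0398 -0.0455; -0.0455 0.7192]  K=[0.4095 0.0563; -0.0585 0.5771]  nu=[-2.0786, -0.6479]  x^+=[-1.4897, 1.2179]  P^+=[0.2472 0.0045; 0.0045 0.1721]
step 4: x^-=[-1.2001, 1.0542]  P^-=[0.3938 -0.0079; -0.0079 0.4154]  S=[1.0118 -0.0472; -0.0472 0.7162]  K=[0.3932 0.0533; -0.0590 0.5753]  nu=[2.4904, -1.5702]  x^+=[-0.3046, 0.0038]  P^+=[0.2373 0.0041; 0.0041 0.1716]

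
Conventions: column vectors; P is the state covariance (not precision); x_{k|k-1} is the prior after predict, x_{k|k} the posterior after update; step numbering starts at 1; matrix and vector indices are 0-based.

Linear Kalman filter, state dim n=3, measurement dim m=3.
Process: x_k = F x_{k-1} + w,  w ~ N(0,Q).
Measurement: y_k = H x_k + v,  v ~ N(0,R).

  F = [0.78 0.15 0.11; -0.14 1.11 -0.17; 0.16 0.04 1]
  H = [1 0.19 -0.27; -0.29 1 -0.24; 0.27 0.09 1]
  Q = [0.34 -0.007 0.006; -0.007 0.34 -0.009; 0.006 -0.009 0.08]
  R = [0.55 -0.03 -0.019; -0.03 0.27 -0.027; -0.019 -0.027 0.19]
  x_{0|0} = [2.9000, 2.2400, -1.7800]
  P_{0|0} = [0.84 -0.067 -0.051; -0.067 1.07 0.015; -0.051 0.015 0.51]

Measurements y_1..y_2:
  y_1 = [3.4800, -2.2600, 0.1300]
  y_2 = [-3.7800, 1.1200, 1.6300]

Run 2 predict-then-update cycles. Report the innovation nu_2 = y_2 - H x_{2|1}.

step 1: x^-=[2.4022, 2.3830, -1.2264]  P^-=[0.8574 0.0223 0.1313; 0.0223 1.7023 -0.0535; 0.1313 -0.0535 0.5972]  S=[1.4554 0.1002 0.1964; 0.1002 2.1098 -0.1777; 0.1964 -0.1777 0.9259]  K=[0.5420 -0.1265 0.2548; 0.1587 0.8224 0.2384; -0.1180 -0.0473 0.6941]  nu=[0.2939, -4.2407, 0.4933]  x^+=[3.2236, -0.9403, -0.7182]  P^+=[0.2841 0.0163 -0.0366; 0.0163 0.2147 -0.0036; -0.0366 -0.0036 0.1456]
step 2: x^-=[2.2944, -1.3730, -0.2401]  P^-=[0.5168 0.0138 0.0299; 0.0138 0.6089 -0.0257; 0.0299 -0.0257 0.2214]  S=[1.0967 -0.0335 0.0966; -0.0335 0.9436 -0.0981; 0.0966 -0.0981 0.4662]  K=[0.4408 -0.1100 0.2516; 0.1286 0.6714 0.1852; -0.0766 -0.0441 0.4939]  nu=[-5.8783, 3.1007, 1.3742]  x^+=[-0.2919, 0.2073, 0.7520]  P^+=[0.2327 0.0126 -0.0216; 0.0126 0.1750 -0.0045; -0.0216 -0.0045 0.1027]

innov = [-5.8783, 3.1007, 1.3742]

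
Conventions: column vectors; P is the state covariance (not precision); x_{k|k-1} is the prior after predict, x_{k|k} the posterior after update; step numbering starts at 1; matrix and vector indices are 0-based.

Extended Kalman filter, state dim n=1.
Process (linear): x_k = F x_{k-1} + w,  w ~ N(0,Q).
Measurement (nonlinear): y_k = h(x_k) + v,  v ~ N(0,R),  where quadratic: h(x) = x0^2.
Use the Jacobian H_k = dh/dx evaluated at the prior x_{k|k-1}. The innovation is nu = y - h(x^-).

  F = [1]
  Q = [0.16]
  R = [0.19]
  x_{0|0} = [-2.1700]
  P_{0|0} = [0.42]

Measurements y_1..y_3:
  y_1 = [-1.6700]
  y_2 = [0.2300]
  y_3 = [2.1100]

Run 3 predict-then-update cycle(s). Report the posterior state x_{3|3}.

x_post = [-1.5099]

step 1: x^-=[-2.1700]  P^-=[0.5800]  H_jac=[-4.3400]  S=[11.1146]  K=[-0.2265]  nu=[-6.3789]  x^+=[-0.7253]  P^+=[0.0099]
step 2: x^-=[-0.7253]  P^-=[0.1699]  H_jac=[-1.4507]  S=[0.5476]  K=[-0.4501]  nu=[-0.2961]  x^+=[-0.5920]  P^+=[0.0590]
step 3: x^-=[-0.5920]  P^-=[0.2190]  H_jac=[-1.1841]  S=[0.4970]  K=[-0.5217]  nu=[1.7595]  x^+=[-1.5099]  P^+=[0.0837]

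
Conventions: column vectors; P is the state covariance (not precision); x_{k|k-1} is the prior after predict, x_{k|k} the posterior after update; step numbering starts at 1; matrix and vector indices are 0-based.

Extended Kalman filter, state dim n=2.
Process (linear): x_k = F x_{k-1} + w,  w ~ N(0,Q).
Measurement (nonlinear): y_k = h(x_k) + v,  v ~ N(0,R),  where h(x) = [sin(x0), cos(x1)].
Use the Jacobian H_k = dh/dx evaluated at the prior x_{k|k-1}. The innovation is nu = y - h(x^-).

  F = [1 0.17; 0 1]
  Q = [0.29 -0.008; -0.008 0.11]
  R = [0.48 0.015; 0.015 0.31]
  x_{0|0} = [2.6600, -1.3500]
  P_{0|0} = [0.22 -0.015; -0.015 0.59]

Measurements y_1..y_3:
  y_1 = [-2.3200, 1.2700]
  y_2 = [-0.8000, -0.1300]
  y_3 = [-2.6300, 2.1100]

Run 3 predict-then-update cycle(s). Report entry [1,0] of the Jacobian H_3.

H_jac[1,0] = 0.0000

step 1: x^-=[2.4305, -1.3500]  P^-=[0.5220 0.0773; 0.0773 0.7000]  H_jac=[-0.7576 0.0000; 0.0000 0.9757]  S=[0.7796 -0.0421; -0.0421 0.9764]  K=[-0.5042 0.0555; -0.0374 0.6979]  nu=[-2.9727, 1.0510]  x^+=[3.9878, -0.5054]  P^+=[0.3184 0.0099; 0.0099 0.2212]
step 2: x^-=[3.9018, -0.5054]  P^-=[0.6181 0.0395; 0.0395 0.3312]  H_jac=[-0.7247 0.0000; 0.0000 0.4841]  S=[0.8046 0.0012; 0.0012 0.3876]  K=[-0.5568 0.0510; -0.0361 0.4137]  nu=[-0.1109, -1.0050]  x^+=[3.9124, -0.9171]  P^+=[0.3677 0.0154; 0.0154 0.2638]
step 3: x^-=[3.7565, -0.9171]  P^-=[0.6706 0.0522; 0.0522 0.3738]  H_jac=[-0.8168 0.0000; 0.0000 0.7939]  S=[0.9274 -0.0189; -0.0189 0.5456]  K=[-0.5895 0.0556; -0.0350 0.5427]  nu=[-2.0531, 1.5019]  x^+=[5.0503, -0.0303]  P^+=[0.3454 0.0106; 0.0106 0.2113]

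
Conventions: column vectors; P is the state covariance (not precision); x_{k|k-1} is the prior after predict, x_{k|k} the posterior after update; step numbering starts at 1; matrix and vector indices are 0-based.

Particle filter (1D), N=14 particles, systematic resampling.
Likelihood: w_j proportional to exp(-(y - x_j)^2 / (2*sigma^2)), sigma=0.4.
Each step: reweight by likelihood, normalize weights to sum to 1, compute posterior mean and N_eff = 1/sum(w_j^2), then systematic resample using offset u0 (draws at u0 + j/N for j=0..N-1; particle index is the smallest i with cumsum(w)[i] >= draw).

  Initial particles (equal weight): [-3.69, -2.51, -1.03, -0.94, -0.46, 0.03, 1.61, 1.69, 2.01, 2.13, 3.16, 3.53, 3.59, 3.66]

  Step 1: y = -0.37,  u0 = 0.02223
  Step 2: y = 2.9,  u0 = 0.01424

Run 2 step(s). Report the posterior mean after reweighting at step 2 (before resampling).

step 1: w=[0.0000, 0.0000, 0.1165, 0.1647, 0.4431, 0.2757, 0.0000, 0.0000, 0.0000, 0.0000, 0.0000, 0.0000, 0.0000, 0.0000]  mean=-0.4704  Neff=3.1942  idx=[2, 2, 3, 3, 4, 4, 4, 4, 4, 4, 5, 5, 5, 5]
step 2: w=[0.0000, 0.0000, 0.0000, 0.0000, 0.0000, 0.0000, 0.0000, 0.0000, 0.0000, 0.0000, 0.2500, 0.2500, 0.2500, 0.2500]  mean=0.0299  Neff=4.0009  idx=[10, 10, 10, 10, 11, 11, 11, 12, 12, 12, 12, 13, 13, 13]

post_mean = 0.0299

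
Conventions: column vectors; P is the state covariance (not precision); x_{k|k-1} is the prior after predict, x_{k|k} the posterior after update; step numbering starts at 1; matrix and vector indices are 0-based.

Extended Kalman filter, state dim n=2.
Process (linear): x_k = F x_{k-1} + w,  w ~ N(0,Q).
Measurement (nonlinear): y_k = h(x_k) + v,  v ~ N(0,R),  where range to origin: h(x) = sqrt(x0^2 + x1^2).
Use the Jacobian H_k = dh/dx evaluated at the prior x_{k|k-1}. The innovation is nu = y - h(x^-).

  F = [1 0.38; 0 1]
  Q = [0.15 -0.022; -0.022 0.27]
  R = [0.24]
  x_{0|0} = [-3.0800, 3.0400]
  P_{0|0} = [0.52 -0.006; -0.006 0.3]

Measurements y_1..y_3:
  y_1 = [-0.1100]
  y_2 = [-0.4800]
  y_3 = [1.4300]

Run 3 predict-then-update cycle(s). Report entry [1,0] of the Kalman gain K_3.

step 1: x^-=[-1.9248, 3.0400]  P^-=[0.7088 0.0860; 0.0860 0.5700]  H_jac=[-0.5349 0.8449]  S=[0.7720]  K=[-0.3970; 0.5642]  nu=[-3.7081]  x^+=[-0.4526, 0.9477]  P^+=[0.5871 0.2589; 0.2589 0.3242]
step 2: x^-=[-0.0925, 0.9477]  P^-=[0.9807 0.3601; 0.3601 0.5942]  H_jac=[-0.0971 0.9953]  S=[0.7683]  K=[0.3426; 0.7243]  nu=[-1.4322]  x^+=[-0.5831, -0.0896]  P^+=[0.8905 0.1695; 0.1695 0.1912]
step 3: x^-=[-0.6172, -0.0896]  P^-=[1.1969 0.2202; 0.2202 0.4612]  H_jac=[-0.9896 -0.1437]  S=[1.4844]  K=[-0.8193; -0.1914]  nu=[0.8063]  x^+=[-1.2778, -0.2440]  P^+=[0.2005 -0.0127; -0.0127 0.4068]

K[1,0] = -0.1914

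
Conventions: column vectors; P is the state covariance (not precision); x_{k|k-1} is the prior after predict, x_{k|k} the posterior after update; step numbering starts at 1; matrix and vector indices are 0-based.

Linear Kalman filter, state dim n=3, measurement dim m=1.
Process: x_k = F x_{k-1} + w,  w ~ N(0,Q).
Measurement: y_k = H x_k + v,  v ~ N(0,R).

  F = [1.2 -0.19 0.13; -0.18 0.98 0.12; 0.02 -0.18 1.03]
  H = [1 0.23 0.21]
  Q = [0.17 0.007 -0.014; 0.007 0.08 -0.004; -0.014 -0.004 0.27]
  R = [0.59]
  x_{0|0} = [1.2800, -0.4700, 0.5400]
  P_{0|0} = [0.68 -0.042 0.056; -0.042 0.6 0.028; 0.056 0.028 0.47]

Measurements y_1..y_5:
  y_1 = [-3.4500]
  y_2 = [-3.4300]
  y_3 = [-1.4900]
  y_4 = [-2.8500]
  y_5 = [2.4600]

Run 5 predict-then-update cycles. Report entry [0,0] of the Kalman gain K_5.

step 1: x^-=[1.6955, -0.6262, 0.6664]  P^-=[1.2140 -0.2854 0.1582; -0.2854 0.7040 -0.0390; 0.1582 -0.0390 0.7806]  S=[1.8071]  K=[0.6539; -0.0729; 0.1733]  nu=[-5.1414]  x^+=[-1.6664, -0.2516, -0.2246]  P^+=[0.4414 -0.1993 -0.0466; -0.1993 0.6944 -0.0161; -0.0466 -0.0161 0.7263]
step 2: x^-=[-1.9810, 0.0264, -0.2194]  P^-=[0.9201 -0.4548 0.1073; -0.4548 0.8402 -0.0561; 0.1073 -0.0561 1.0687]  S=[1.4321]  K=[0.5852; -0.1909; 0.2226]  nu=[-1.4090]  x^+=[-2.8055, 0.2954, -0.5331]  P^+=[0.4297 -0.2949 -0.0793; -0.2949 0.7880 0.0047; -0.0793 0.0047 0.9977]
step 3: x^-=[-3.4921, 0.7305, -0.6583]  P^-=[0.9436 -0.5829 0.1224; -0.5829 0.9737 -0.0174; 0.1224 -0.0174 1.3513]  S=[1.4263]  K=[0.5856; -0.2542; 0.2820]  nu=[1.9723]  x^+=[-2.3371, 0.2291, -0.1022]  P^+=[0.4545 -0.3706 -0.1131; -0.3706 0.8815 0.0849; -0.1131 0.0849 1.2379]
step 4: x^-=[-2.8613, 0.6329, -0.1932]  P^-=[1.0067 -0.6892 0.1156; -0.6892 1.1147 0.0771; 0.1156 0.0771 1.5785]  S=[1.4642]  K=[0.5958; -0.2845; 0.3174]  nu=[-0.0937]  x^+=[-2.9171, 0.6596, -0.2230]  P^+=[0.4869 -0.4410 -0.1614; -0.4410 0.9962 0.2094; -0.1614 0.2094 1.4310]
step 5: x^-=[-3.6549, 1.1447, -0.4067]  P^-=[1.0716 -0.7925 0.0745; -0.7925 1.2849 0.2088; 0.0745 0.2088 1.7395]  S=[1.4932]  K=[0.6061; -0.3035; 0.3267]  nu=[5.9370]  x^+=[-0.0567, -0.6571, 1.5330]  P^+=[0.5231 -0.5179 -0.2211; -0.5179 1.1474 0.3569; -0.2211 0.3569 1.5801]

K[0,0] = 0.6061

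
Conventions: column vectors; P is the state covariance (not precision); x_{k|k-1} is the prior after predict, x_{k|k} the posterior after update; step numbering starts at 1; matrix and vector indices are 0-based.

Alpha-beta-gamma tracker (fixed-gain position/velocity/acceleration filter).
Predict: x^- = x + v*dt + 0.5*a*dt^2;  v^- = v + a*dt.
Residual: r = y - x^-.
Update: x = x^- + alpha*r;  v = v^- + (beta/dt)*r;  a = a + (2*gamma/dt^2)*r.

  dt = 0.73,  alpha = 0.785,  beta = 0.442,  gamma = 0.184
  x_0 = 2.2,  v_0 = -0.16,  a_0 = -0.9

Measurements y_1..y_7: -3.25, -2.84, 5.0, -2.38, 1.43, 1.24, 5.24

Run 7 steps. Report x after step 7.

step 1: x_pred=1.8434  r=-5.0934  x^+=-2.1549  v^+=-3.9009  a^+=-4.4173
step 2: x_pred=-6.1796  r=3.3396  x^+=-3.5580  v^+=-5.1035  a^+=-2.1111
step 3: x_pred=-7.8461  r=12.8461  x^+=2.2381  v^+=1.1334  a^+=6.7599
step 4: x_pred=4.8667  r=-7.2467  x^+=-0.8220  v^+=1.6804  a^+=1.7556
step 5: x_pred=0.8725  r=0.5575  x^+=1.3101  v^+=3.2996  a^+=2.1406
step 6: x_pred=4.2892  r=-3.0492  x^+=1.8956  v^+=3.0160  a^+=0.0349
step 7: x_pred=4.1066  r=1.1334  x^+=4.9963  v^+=3.7278  a^+=0.8176

x_post = 4.9963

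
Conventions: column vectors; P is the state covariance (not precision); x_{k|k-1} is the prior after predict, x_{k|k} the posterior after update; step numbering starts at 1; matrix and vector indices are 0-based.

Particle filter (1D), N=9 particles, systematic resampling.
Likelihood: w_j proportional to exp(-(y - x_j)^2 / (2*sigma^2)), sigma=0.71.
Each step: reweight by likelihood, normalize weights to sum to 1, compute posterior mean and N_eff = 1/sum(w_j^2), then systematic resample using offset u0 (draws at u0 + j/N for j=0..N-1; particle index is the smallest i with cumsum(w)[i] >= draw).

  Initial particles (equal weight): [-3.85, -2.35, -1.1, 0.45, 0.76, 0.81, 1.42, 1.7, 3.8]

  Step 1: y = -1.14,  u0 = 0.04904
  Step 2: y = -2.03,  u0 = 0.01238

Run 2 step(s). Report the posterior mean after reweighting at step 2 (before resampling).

post_mean = -1.6180

step 1: w=[0.0005, 0.1712, 0.7302, 0.0596, 0.0204, 0.0168, 0.0011, 0.0002, 0.0000]  mean=-1.1495  Neff=1.7645  idx=[1, 1, 2, 2, 2, 2, 2, 2, 3]
step 2: w=[0.2075, 0.2075, 0.0974, 0.0974, 0.0974, 0.0974, 0.0974, 0.0974, 0.0005]  mean=-1.6180  Neff=6.9902  idx=[0, 0, 1, 1, 2, 3, 4, 5, 6]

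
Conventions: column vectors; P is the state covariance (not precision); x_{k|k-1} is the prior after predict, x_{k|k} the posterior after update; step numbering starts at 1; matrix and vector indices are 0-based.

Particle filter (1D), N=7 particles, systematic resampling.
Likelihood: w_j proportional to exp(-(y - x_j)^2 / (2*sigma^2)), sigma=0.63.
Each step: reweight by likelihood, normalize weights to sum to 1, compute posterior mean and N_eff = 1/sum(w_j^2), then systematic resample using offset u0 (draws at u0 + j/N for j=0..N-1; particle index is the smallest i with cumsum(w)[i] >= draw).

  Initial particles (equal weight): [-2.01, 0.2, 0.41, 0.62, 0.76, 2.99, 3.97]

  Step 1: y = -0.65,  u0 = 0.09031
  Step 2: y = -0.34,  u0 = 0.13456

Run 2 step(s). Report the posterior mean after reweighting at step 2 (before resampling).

step 1: w=[0.1018, 0.4213, 0.2542, 0.1372, 0.0855, 0.0000, 0.0000]  mean=0.1338  Neff=3.5898  idx=[0, 1, 1, 1, 2, 3, 4]
step 2: w=[0.0095, 0.2212, 0.2212, 0.2212, 0.1573, 0.1000, 0.0696]  mean=0.2930  Neff=5.3628  idx=[1, 2, 2, 3, 4, 5, 6]

post_mean = 0.2930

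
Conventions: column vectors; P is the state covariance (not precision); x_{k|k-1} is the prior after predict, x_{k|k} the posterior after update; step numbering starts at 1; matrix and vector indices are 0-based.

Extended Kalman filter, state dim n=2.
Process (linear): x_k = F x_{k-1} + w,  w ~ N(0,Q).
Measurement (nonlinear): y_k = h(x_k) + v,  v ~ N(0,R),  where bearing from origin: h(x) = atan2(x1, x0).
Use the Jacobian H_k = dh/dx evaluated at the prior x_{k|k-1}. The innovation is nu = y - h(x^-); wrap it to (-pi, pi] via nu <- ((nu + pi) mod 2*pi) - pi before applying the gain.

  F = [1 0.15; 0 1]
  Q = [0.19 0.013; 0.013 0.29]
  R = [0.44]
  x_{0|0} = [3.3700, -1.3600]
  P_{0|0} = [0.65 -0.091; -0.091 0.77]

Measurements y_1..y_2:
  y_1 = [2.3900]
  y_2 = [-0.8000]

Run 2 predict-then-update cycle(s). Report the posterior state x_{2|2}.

x_post = [3.7085, -0.3512]

step 1: x^-=[3.1660, -1.3600]  P^-=[0.8300 0.0375; 0.0375 1.0600]  H_jac=[0.1145 0.2667]  S=[0.5286]  K=[0.1988; 0.5429]  nu=[2.7957]  x^+=[3.7218, 0.1578]  P^+=[0.8091 -0.0195; -0.0195 0.9042]
step 2: x^-=[3.7454, 0.1578]  P^-=[1.0136 0.1291; 0.1291 1.1942]  H_jac=[-0.0112 0.2665]  S=[0.5242]  K=[0.0439; 0.6044]  nu=[-0.8421]  x^+=[3.7085, -0.3512]  P^+=[1.0126 0.1152; 0.1152 1.0027]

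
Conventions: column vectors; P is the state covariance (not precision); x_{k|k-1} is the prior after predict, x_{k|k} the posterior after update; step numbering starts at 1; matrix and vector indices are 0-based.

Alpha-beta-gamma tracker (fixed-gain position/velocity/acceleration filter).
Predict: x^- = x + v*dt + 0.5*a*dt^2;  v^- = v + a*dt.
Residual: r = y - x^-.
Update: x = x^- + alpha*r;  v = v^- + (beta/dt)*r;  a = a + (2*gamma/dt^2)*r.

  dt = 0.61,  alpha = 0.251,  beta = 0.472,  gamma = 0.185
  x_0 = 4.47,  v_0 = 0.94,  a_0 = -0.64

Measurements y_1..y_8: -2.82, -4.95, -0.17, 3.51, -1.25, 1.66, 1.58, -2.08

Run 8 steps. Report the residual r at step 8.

step 1: x_pred=4.9243  r=-7.7443  x^+=2.9805  v^+=-5.4427  a^+=-8.3406
step 2: x_pred=-1.8913  r=-3.0587  x^+=-2.6591  v^+=-12.8972  a^+=-11.3820
step 3: x_pred=-12.6440  r=12.4740  x^+=-9.5130  v^+=-10.1882  a^+=1.0216
step 4: x_pred=-15.5378  r=19.0478  x^+=-10.7568  v^+=5.1735  a^+=19.9619
step 5: x_pred=-3.8870  r=2.6370  x^+=-3.2251  v^+=19.3907  a^+=22.5840
step 6: x_pred=12.8050  r=-11.1450  x^+=10.0076  v^+=24.5433  a^+=11.5020
step 7: x_pred=27.1189  r=-25.5389  x^+=20.7087  v^+=11.7982  a^+=-13.8928
step 8: x_pred=25.3208  r=-27.4008  x^+=18.4432  v^+=-17.8783  a^+=-41.1390

resid = -27.4008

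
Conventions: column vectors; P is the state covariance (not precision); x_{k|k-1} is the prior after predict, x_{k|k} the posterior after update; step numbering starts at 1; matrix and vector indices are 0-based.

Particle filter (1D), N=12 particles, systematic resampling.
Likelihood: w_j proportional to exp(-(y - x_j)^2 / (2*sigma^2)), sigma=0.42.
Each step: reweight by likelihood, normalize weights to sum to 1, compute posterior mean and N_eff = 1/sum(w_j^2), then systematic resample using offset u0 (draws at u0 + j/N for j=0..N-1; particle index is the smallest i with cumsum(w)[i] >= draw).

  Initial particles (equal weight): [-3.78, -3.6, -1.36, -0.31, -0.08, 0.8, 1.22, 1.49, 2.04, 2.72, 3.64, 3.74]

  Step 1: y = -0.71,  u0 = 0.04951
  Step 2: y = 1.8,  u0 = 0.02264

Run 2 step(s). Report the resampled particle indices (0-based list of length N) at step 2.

step 1: w=[0.0000, 0.0000, 0.2390, 0.5029, 0.2569, 0.0012, 0.0000, 0.0000, 0.0000, 0.0000, 0.0000, 0.0000]  mean=-0.5004  Neff=2.6597  idx=[2, 2, 2, 3, 3, 3, 3, 3, 3, 4, 4, 4]
step 2: w=[0.0000, 0.0000, 0.0000, 0.0215, 0.0215, 0.0215, 0.0215, 0.0215, 0.0215, 0.2903, 0.2903, 0.2903]  mean=-0.1097  Neff=3.9132  idx=[4, 7, 9, 9, 9, 10, 10, 10, 10, 11, 11, 11]

resampled_idx = [4, 7, 9, 9, 9, 10, 10, 10, 10, 11, 11, 11]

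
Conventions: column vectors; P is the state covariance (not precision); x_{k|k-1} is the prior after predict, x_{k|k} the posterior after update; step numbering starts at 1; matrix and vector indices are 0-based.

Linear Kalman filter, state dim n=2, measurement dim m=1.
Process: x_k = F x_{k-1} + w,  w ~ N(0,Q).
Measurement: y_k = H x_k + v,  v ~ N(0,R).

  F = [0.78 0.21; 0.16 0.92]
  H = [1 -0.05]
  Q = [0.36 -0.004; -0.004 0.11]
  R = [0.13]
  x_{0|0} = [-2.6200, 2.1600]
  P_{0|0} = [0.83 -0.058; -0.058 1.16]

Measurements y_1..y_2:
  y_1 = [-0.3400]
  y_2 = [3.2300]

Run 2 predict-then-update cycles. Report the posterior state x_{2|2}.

x_post = [2.6800, 2.8367]

step 1: x^-=[-1.5900, 1.5680]  P^-=[0.8971 0.2801; 0.2801 1.0960]  S=[1.0019]  K=[0.8815; 0.2249]  nu=[1.3284]  x^+=[-0.4190, 1.8668]  P^+=[0.1187 0.0815; 0.0815 1.0453]
step 2: x^-=[0.0652, 1.6504]  P^-=[0.5050 0.2740; 0.2740 1.0218]  S=[0.6102]  K=[0.8052; 0.3653]  nu=[3.2473]  x^+=[2.6800, 2.8367]  P^+=[0.1094 0.0945; 0.0945 0.9404]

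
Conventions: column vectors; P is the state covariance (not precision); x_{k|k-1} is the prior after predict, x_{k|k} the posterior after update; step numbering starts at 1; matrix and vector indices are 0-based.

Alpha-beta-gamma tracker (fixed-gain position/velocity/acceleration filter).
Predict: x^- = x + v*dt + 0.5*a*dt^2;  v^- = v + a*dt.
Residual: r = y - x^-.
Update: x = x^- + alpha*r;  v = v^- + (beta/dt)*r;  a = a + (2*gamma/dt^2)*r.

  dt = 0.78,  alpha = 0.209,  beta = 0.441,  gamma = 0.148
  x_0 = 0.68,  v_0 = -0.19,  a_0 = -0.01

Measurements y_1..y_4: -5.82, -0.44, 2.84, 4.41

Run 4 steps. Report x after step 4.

x_post = -1.5035

step 1: x_pred=0.5288  r=-6.3488  x^+=-0.7981  v^+=-3.7873  a^+=-3.0988
step 2: x_pred=-4.6949  r=4.2549  x^+=-3.8056  v^+=-3.7987  a^+=-1.0287
step 3: x_pred=-7.0815  r=9.9215  x^+=-5.0079  v^+=1.0084  a^+=3.7983
step 4: x_pred=-3.0660  r=7.4760  x^+=-1.5035  v^+=8.1979  a^+=7.4356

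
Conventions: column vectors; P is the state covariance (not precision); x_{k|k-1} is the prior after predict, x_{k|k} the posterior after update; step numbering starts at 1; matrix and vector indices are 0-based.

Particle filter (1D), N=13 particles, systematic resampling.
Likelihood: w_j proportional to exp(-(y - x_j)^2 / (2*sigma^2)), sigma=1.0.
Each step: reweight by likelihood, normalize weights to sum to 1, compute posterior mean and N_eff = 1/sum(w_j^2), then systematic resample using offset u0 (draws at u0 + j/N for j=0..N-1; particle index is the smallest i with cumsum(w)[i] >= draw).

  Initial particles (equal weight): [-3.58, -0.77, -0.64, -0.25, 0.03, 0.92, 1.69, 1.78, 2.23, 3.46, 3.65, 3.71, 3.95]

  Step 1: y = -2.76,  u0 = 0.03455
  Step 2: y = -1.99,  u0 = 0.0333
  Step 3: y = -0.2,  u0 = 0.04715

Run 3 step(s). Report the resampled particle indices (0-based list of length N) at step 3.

step 1: w=[0.6986, 0.1350, 0.1033, 0.0419, 0.0200, 0.0011, 0.0000, 0.0000, 0.0000, 0.0000, 0.0000, 0.0000, 0.0000]  mean=-2.6798  Neff=1.9264  idx=[0, 0, 0, 0, 0, 0, 0, 0, 0, 1, 1, 2, 3]
step 2: w=[0.0687, 0.0687, 0.0687, 0.0687, 0.0687, 0.0687, 0.0687, 0.0687, 0.0687, 0.1155, 0.1155, 0.0977, 0.0535]  mean=-2.4658  Neff=12.2714  idx=[0, 1, 2, 3, 4, 6, 7, 8, 9, 9, 10, 11, 12]
step 3: w=[0.0007, 0.0007, 0.0007, 0.0007, 0.0007, 0.0007, 0.0007, 0.0007, 0.1896, 0.1896, 0.1896, 0.2025, 0.2228]  mean=-0.6444  Neff=5.0379  idx=[8, 8, 9, 9, 9, 10, 10, 11, 11, 11, 12, 12, 12]

resampled_idx = [8, 8, 9, 9, 9, 10, 10, 11, 11, 11, 12, 12, 12]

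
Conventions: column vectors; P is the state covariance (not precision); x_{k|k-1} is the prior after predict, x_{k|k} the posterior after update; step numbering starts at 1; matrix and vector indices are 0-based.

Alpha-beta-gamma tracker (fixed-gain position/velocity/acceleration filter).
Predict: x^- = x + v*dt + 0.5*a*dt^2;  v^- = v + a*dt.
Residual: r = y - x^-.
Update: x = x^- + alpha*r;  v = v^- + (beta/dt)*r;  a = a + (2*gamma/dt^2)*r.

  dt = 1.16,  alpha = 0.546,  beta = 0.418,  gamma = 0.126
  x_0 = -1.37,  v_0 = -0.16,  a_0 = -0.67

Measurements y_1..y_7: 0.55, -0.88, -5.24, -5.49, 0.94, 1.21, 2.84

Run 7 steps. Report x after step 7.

x_post = 3.4224

step 1: x_pred=-2.0064  r=2.5564  x^+=-0.6106  v^+=-0.0160  a^+=-0.1912
step 2: x_pred=-0.7579  r=-0.1221  x^+=-0.8245  v^+=-0.2819  a^+=-0.2141
step 3: x_pred=-1.2956  r=-3.9444  x^+=-3.4492  v^+=-1.9516  a^+=-0.9528
step 4: x_pred=-6.3542  r=0.8642  x^+=-5.8823  v^+=-2.7455  a^+=-0.7910
step 5: x_pred=-9.5993  r=10.5393  x^+=-3.8448  v^+=0.1347  a^+=1.1828
step 6: x_pred=-2.8927  r=4.1027  x^+=-0.6526  v^+=2.9852  a^+=1.9511
step 7: x_pred=4.1229  r=-1.2829  x^+=3.4224  v^+=4.7862  a^+=1.7109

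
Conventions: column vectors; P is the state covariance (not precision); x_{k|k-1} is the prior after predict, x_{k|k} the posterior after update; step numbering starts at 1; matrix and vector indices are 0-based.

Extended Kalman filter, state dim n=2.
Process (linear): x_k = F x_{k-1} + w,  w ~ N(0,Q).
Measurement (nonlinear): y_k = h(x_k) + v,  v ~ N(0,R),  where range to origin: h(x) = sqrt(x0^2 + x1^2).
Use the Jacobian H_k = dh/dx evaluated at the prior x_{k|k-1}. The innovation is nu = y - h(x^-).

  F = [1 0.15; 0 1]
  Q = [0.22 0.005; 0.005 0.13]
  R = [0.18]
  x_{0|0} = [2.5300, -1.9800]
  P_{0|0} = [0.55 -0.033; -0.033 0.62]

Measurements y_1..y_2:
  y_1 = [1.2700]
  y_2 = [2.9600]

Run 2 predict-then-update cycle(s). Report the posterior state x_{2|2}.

step 1: x^-=[2.2330, -1.9800]  P^-=[0.7741 0.0650; 0.0650 0.7500]  H_jac=[0.7482 -0.6634]  S=[0.8789]  K=[0.6099; -0.5108]  nu=[-1.7144]  x^+=[1.1874, -1.1043]  P^+=[0.4471 0.3388; 0.3388 0.5207]
step 2: x^-=[1.0218, -1.1043]  P^-=[0.7805 0.4219; 0.4219 0.6507]  H_jac=[0.6792 -0.7340]  S=[0.4699]  K=[0.4690; -0.4066]  nu=[1.4555]  x^+=[1.7044, -1.6961]  P^+=[0.6771 0.5115; 0.5115 0.5730]

x_post = [1.7044, -1.6961]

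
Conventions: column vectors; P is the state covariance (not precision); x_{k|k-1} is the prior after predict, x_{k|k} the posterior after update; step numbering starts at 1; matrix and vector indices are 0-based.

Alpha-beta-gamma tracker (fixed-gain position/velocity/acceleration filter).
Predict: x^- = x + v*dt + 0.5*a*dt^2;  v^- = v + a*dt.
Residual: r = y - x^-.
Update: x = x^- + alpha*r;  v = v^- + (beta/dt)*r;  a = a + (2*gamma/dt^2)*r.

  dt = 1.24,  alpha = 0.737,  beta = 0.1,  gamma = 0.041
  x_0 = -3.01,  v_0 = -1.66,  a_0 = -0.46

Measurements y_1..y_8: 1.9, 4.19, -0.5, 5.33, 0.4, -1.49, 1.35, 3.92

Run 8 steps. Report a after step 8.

a_post = 0.3686

step 1: x_pred=-5.4220  r=7.3220  x^+=-0.0257  v^+=-1.6399  a^+=-0.0695
step 2: x_pred=-2.1126  r=6.3026  x^+=2.5324  v^+=-1.2178  a^+=0.2666
step 3: x_pred=1.2273  r=-1.7273  x^+=-0.0457  v^+=-1.0265  a^+=0.1745
step 4: x_pred=-1.1845  r=6.5145  x^+=3.6167  v^+=-0.2848  a^+=0.5219
step 5: x_pred=3.6648  r=-3.2648  x^+=1.2586  v^+=0.0991  a^+=0.3478
step 6: x_pred=1.6489  r=-3.1389  x^+=-0.6645  v^+=0.2772  a^+=0.1804
step 7: x_pred=-0.1821  r=1.5321  x^+=0.9471  v^+=0.6244  a^+=0.2621
step 8: x_pred=1.9229  r=1.9971  x^+=3.3948  v^+=1.1105  a^+=0.3686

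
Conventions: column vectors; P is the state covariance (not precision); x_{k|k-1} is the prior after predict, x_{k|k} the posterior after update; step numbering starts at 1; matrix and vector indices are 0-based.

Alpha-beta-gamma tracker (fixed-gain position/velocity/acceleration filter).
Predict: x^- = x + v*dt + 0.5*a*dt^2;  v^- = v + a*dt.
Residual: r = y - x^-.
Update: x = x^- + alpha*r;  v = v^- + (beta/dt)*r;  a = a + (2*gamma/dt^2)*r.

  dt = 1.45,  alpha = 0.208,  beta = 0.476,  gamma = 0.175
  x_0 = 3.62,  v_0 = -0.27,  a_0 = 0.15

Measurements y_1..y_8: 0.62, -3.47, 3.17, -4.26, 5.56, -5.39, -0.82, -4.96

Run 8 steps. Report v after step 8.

v_post = -3.8862

step 1: x_pred=3.3862  r=-2.7662  x^+=2.8108  v^+=-0.9606  a^+=-0.3105
step 2: x_pred=1.0916  r=-4.5616  x^+=0.1428  v^+=-2.9082  a^+=-1.0698
step 3: x_pred=-5.1988  r=8.3688  x^+=-3.4581  v^+=-1.7122  a^+=0.3233
step 4: x_pred=-5.6010  r=1.3410  x^+=-5.3220  v^+=-0.8032  a^+=0.5465
step 5: x_pred=-5.9122  r=11.4722  x^+=-3.5260  v^+=3.7553  a^+=2.4563
step 6: x_pred=4.5014  r=-9.8914  x^+=2.4440  v^+=4.0698  a^+=0.8097
step 7: x_pred=9.1964  r=-10.0164  x^+=7.1130  v^+=1.9557  a^+=-0.8577
step 8: x_pred=9.0471  r=-14.0071  x^+=6.1336  v^+=-3.8862  a^+=-3.1895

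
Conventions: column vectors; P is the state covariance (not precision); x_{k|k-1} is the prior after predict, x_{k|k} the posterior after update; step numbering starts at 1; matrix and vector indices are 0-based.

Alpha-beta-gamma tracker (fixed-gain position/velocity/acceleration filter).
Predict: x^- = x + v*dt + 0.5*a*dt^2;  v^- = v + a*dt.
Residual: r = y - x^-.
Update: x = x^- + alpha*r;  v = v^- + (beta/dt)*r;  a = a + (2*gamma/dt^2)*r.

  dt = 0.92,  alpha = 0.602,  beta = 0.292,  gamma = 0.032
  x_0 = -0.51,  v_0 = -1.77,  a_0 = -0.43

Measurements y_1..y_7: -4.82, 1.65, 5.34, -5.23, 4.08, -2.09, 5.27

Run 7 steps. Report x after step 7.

x_post = 3.1293

step 1: x_pred=-2.3204  r=-2.4996  x^+=-3.8251  v^+=-2.9590  a^+=-0.6190
step 2: x_pred=-6.8094  r=8.4594  x^+=-1.7168  v^+=-0.8435  a^+=0.0206
step 3: x_pred=-2.4841  r=7.8241  x^+=2.2260  v^+=1.6588  a^+=0.6123
step 4: x_pred=4.0112  r=-9.2412  x^+=-1.5520  v^+=-0.7110  a^+=-0.0865
step 5: x_pred=-2.2428  r=6.3228  x^+=1.5635  v^+=1.2162  a^+=0.3916
step 6: x_pred=2.8482  r=-4.9382  x^+=-0.1246  v^+=0.0091  a^+=0.0182
step 7: x_pred=-0.1085  r=5.3785  x^+=3.1293  v^+=1.7329  a^+=0.4249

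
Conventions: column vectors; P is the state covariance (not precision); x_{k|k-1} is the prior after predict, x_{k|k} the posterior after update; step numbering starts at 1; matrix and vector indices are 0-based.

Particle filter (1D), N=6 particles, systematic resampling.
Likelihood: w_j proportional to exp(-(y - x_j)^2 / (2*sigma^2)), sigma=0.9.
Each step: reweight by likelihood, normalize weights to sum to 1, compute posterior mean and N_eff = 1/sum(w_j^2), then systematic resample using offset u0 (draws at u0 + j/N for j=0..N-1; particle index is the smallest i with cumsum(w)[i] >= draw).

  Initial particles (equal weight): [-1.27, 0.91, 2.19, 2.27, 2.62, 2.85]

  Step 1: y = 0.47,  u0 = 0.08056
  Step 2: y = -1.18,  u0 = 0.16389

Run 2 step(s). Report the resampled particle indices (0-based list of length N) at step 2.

step 1: w=[0.1082, 0.6223, 0.1129, 0.0949, 0.0404, 0.0213]  mean=1.0581  Neff=2.3652  idx=[0, 1, 1, 1, 2, 3]
step 2: w=[0.8299, 0.0563, 0.0563, 0.0563, 0.0008, 0.0005]  mean=-0.8976  Neff=1.4321  idx=[0, 0, 0, 0, 1, 3]

resampled_idx = [0, 0, 0, 0, 1, 3]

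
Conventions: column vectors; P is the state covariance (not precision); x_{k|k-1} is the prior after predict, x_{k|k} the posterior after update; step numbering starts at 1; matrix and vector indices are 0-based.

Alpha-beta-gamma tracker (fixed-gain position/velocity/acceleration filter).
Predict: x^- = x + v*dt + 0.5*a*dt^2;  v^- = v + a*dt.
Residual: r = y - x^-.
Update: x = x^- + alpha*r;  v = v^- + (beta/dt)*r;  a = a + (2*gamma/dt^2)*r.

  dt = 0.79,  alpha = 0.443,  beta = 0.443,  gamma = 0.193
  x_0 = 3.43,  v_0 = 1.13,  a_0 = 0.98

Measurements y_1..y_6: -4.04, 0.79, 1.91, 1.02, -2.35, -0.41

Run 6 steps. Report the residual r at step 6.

resid = -3.9536

step 1: x_pred=4.6285  r=-8.6685  x^+=0.7884  v^+=-2.9567  a^+=-4.3814
step 2: x_pred=-2.9147  r=3.7047  x^+=-1.2735  v^+=-4.3406  a^+=-2.0901
step 3: x_pred=-5.3548  r=7.2648  x^+=-2.1365  v^+=-1.9180  a^+=2.4031
step 4: x_pred=-2.9018  r=3.9218  x^+=-1.1644  v^+=2.1797  a^+=4.8287
step 5: x_pred=2.0643  r=-4.4143  x^+=0.1088  v^+=3.5190  a^+=2.0985
step 6: x_pred=3.5436  r=-3.9536  x^+=1.7922  v^+=2.9598  a^+=-0.3468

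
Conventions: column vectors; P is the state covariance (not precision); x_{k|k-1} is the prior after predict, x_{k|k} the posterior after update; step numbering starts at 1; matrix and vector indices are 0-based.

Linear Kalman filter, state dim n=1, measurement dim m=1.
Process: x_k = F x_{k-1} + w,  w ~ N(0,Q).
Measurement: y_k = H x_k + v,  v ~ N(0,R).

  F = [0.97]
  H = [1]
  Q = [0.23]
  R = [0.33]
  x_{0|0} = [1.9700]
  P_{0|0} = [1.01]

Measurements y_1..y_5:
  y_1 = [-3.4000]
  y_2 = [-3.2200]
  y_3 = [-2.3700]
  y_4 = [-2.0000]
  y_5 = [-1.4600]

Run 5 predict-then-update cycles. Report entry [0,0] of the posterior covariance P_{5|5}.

P_post[0,0] = 0.1809

step 1: x^-=[1.9109]  P^-=[1.1803]  S=[1.5103]  K=[0.7815]  nu=[-5.3109]  x^+=[-2.2396]  P^+=[0.2579]
step 2: x^-=[-2.1724]  P^-=[0.4727]  S=[0.8027]  K=[0.5889]  nu=[-1.0476]  x^+=[-2.7893]  P^+=[0.1943]
step 3: x^-=[-2.7056]  P^-=[0.4128]  S=[0.7428]  K=[0.5558]  nu=[0.3356]  x^+=[-2.5191]  P^+=[0.1834]
step 4: x^-=[-2.4435]  P^-=[0.4026]  S=[0.7326]  K=[0.5495]  nu=[0.4435]  x^+=[-2.1998]  P^+=[0.1813]
step 5: x^-=[-2.1338]  P^-=[0.4006]  S=[0.7306]  K=[0.5483]  nu=[0.6738]  x^+=[-1.7643]  P^+=[0.1809]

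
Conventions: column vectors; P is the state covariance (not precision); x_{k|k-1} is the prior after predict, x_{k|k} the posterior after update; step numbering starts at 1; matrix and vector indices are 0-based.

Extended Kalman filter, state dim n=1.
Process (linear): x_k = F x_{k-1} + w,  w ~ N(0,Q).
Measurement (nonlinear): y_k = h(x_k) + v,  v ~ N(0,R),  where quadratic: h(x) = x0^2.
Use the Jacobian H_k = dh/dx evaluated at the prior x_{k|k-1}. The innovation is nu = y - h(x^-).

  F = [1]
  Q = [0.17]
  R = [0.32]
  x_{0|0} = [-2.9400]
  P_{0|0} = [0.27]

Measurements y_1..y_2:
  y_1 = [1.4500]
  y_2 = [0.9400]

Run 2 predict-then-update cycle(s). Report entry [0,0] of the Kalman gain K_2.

step 1: x^-=[-2.9400]  P^-=[0.4400]  H_jac=[-5.8800]  S=[15.5327]  K=[-0.1666]  nu=[-7.1936]  x^+=[-1.7418]  P^+=[0.0091]
step 2: x^-=[-1.7418]  P^-=[0.1791]  H_jac=[-3.4836]  S=[2.4930]  K=[-0.2502]  nu=[-2.0939]  x^+=[-1.2179]  P^+=[0.0230]

K[0,0] = -0.2502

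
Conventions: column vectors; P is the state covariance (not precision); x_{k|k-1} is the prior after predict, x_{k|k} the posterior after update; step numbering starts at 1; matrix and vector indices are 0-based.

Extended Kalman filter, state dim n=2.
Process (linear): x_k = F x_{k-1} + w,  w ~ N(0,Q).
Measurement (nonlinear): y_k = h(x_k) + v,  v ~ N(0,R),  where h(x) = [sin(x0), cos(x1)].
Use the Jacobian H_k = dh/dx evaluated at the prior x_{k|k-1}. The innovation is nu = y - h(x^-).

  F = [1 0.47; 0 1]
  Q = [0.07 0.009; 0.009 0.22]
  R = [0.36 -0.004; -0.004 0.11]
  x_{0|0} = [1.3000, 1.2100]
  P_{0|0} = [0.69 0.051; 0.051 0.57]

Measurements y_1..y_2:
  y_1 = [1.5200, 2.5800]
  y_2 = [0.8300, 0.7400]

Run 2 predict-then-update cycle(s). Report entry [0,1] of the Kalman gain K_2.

step 1: x^-=[1.8687, 1.2100]  P^-=[0.9339 0.3279; 0.3279 0.7900]  H_jac=[-0.2935 0.0000; 0.0000 -0.9356]  S=[0.4405 0.0860; 0.0860 0.8015]  K=[-0.5593 -0.3227; -0.0392 -0.9179]  nu=[0.5640, 2.2270]  x^+=[0.8346, -0.8563]  P^+=[0.6816 0.0355; 0.0355 0.1078]
step 2: x^-=[0.4321, -0.8563]  P^-=[0.8088 0.0952; 0.0952 0.3278]  H_jac=[0.9081 0.0000; 0.0000 0.7554]  S=[1.0269 0.0613; 0.0613 0.2970]  K=[0.7095 0.0957; 0.0348 0.8263]  nu=[0.4112, 0.0848]  x^+=[0.7320, -0.7719]  P^+=[0.2808 0.0102; 0.0102 0.1201]

K[0,1] = 0.0957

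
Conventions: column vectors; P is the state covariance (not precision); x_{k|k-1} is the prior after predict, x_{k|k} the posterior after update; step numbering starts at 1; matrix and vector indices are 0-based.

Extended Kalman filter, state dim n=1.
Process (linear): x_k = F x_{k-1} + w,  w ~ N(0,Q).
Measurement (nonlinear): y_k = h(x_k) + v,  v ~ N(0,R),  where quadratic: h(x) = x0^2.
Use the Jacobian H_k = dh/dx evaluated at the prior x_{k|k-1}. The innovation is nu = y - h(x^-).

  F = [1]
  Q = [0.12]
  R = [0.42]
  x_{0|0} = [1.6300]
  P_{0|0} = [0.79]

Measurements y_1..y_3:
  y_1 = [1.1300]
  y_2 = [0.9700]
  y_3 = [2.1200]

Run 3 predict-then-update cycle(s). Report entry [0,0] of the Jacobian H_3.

step 1: x^-=[1.6300]  P^-=[0.9100]  H_jac=[3.2600]  S=[10.0911]  K=[0.2940]  nu=[-1.5269]  x^+=[1.1811]  P^+=[0.0379]
step 2: x^-=[1.1811]  P^-=[0.1579]  H_jac=[2.3622]  S=[1.3010]  K=[0.2867]  nu=[-0.4250]  x^+=[1.0593]  P^+=[0.0510]
step 3: x^-=[1.0593]  P^-=[0.1710]  H_jac=[2.1186]  S=[1.1873]  K=[0.3051]  nu=[0.9979]  x^+=[1.3637]  P^+=[0.0605]

H_jac[0,0] = 2.1186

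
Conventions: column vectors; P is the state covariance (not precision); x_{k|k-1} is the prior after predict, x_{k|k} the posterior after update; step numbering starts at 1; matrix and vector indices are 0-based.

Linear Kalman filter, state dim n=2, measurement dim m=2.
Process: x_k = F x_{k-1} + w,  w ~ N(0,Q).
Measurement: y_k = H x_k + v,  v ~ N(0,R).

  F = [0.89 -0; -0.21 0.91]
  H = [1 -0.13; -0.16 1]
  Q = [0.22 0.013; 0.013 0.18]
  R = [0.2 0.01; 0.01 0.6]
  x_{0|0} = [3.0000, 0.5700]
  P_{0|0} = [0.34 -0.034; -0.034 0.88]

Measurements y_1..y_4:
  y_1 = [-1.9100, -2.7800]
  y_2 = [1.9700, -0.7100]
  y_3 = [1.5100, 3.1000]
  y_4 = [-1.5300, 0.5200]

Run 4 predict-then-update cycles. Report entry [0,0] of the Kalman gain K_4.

step 1: x^-=[2.6700, -0.1113]  P^-=[0.4893 -0.0781; -0.0781 0.9367]  S=[0.7254 -0.2698; -0.2698 1.5742]  K=[0.6959 0.0199; -0.0548 0.5936]  nu=[-4.5945, -2.2415]  x^+=[-0.5720, -1.1902]  P^+=[0.1449 0.0421; 0.0421 0.3623]
step 2: x^-=[-0.5090, -0.9630]  P^-=[0.3347 0.0200; 0.0200 0.4704]  S=[0.5375 -0.0843; -0.0843 1.0725]  K=[0.6207 0.0175; -0.0083 0.4349]  nu=[2.3538, 0.1716]  x^+=[0.9550, -0.9080]  P^+=[0.1292 0.0374; 0.0374 0.2668]
step 3: x^-=[0.8499, -1.0268]  P^-=[0.3223 0.0191; 0.0191 0.3924]  S=[0.5240 -0.0731; -0.0731 0.9945]  K=[0.6121 0.0123; -0.0063 0.3910]  nu=[0.5266, 4.2628]  x^+=[1.2249, 0.6366]  P^+=[0.1269 0.0338; 0.0338 0.2400]
step 4: x^-=[1.0901, 0.3221]  P^-=[0.3206 0.0167; 0.0167 0.3714]  S=[0.5225 -0.0725; -0.0725 0.9742]  K=[0.6107 0.0100; -0.0080 0.3779]  nu=[-2.5783, 0.3723]  x^+=[-0.4808, 0.4835]  P^+=[0.1264 0.0323; 0.0323 0.2318]

K[0,0] = 0.6107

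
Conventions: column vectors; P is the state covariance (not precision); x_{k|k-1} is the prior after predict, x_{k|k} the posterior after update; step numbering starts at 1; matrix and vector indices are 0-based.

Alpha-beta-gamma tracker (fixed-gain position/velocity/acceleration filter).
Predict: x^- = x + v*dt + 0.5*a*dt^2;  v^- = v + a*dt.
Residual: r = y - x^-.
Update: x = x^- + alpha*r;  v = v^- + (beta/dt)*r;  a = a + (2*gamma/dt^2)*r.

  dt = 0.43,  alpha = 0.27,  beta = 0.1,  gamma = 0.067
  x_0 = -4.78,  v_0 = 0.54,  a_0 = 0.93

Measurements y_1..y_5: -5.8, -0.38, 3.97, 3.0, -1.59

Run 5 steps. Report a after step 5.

step 1: x_pred=-4.4618  r=-1.3382  x^+=-4.8231  v^+=0.6287  a^+=-0.0398
step 2: x_pred=-4.5565  r=4.1765  x^+=-3.4288  v^+=1.5829  a^+=2.9870
step 3: x_pred=-2.4721  r=6.4421  x^+=-0.7327  v^+=4.3654  a^+=7.6556
step 4: x_pred=1.8522  r=1.1478  x^+=2.1621  v^+=7.9242  a^+=8.4875
step 5: x_pred=6.3542  r=-7.9442  x^+=4.2093  v^+=9.7264  a^+=2.7302

a_post = 2.7302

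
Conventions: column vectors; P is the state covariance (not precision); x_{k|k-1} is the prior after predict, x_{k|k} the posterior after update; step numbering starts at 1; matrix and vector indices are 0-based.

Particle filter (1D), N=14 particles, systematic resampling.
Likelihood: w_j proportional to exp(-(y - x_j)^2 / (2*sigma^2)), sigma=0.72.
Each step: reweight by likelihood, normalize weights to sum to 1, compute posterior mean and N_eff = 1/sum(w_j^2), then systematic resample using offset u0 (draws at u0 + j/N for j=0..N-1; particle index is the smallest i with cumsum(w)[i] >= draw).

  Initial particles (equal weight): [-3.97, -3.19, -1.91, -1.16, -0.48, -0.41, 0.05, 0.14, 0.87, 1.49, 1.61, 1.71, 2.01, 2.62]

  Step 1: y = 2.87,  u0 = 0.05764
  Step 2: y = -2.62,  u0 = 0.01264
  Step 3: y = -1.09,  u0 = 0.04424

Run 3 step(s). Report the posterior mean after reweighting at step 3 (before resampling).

step 1: w=[0.0000, 0.0000, 0.0000, 0.0000, 0.0000, 0.0000, 0.0002, 0.0004, 0.0100, 0.0758, 0.1029, 0.1299, 0.2330, 0.4478]  mean=2.1510  Neff=3.4709  idx=[9, 10, 11, 11, 12, 12, 12, 13, 13, 13, 13, 13, 13, 13]
step 2: w=[0.5707, 0.2174, 0.0952, 0.0952, 0.0071, 0.0071, 0.0071, 0.0000, 0.0000, 0.0000, 0.0000, 0.0000, 0.0000, 0.0000]  mean=1.5693  Neff=2.5560  idx=[0, 0, 0, 0, 0, 0, 0, 0, 1, 1, 1, 2, 2, 3]
step 3: w=[0.0945, 0.0945, 0.0945, 0.0945, 0.0945, 0.0945, 0.0945, 0.0945, 0.0513, 0.0513, 0.0513, 0.0302, 0.0302, 0.0302]  mean=1.5284  Neff=12.1950  idx=[0, 1, 1, 2, 3, 4, 5, 5, 6, 7, 8, 9, 10, 13]

post_mean = 1.5284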